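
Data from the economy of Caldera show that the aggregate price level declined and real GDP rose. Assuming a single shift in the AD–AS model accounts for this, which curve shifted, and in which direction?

P fell and Y rose. An AD shift moves P and Y in the same direction; an SRAS shift moves them in opposite directions.
Here P and Y moved in opposite directions, so the SRAS curve shifted.
Since Y rose, SRAS shifted right.

SRAS shifted right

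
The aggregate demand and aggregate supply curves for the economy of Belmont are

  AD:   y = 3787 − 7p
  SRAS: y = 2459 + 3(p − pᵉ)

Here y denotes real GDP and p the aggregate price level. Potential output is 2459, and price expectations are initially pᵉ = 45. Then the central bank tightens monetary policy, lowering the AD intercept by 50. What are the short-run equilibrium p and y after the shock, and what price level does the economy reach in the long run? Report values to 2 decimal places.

AD shifts left: new AD is y = 3737 − 7p. With pᵉ = 45, SRAS is y = 2324 + 3p.
Short run: 3737 − 7p = 2324 + 3p gives 1413 = 10p, so p = 141.30 and y = 3737 − 7p = 2747.90.
y = 2747.90 is above potential 2459; expectations adjust and SRAS shifts left until y = 2459.
Long run: on the new AD curve, 2459 = 3737 − 7p gives p = 182.57.

Short run: p = 141.30, y = 2747.90. Long run: p = 182.57.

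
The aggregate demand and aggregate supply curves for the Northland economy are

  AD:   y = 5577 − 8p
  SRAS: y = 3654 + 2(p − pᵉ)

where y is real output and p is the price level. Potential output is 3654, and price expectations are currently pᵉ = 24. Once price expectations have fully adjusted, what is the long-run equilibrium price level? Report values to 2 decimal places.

Long-run p = 240.38

Short run: with pᵉ = 24, SRAS is y = 3606 + 2p. Setting AD = SRAS gives 1971 = 10p, so p = 197.10 and y = 5577 − 8p = 4000.20.
Output 4000.20 is above potential 3654, so over time expected prices rise and SRAS shifts left until y returns to 3654.
Long run: y = 3654 on the AD curve gives 3654 = 5577 − 8p, so p = 240.38.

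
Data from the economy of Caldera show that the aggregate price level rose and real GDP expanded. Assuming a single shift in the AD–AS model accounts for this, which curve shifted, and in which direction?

AD shifted right

P rose and Y rose. An AD shift moves P and Y in the same direction; an SRAS shift moves them in opposite directions.
Here P and Y moved in the same direction, so the AD curve shifted.
Since Y rose, AD shifted right.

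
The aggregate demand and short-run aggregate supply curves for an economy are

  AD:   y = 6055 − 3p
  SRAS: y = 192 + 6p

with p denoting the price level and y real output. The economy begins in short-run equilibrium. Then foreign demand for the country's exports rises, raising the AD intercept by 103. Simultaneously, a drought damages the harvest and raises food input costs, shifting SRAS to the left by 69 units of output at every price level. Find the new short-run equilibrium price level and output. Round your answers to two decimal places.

p = 670.56, y = 4146.33

After both shocks: AD is y = 6158 − 3p and SRAS is y = 123 + 6p.
Setting them equal: 6035 = 9p, so p = 670.56.
Substituting into AD, y = 4146.33.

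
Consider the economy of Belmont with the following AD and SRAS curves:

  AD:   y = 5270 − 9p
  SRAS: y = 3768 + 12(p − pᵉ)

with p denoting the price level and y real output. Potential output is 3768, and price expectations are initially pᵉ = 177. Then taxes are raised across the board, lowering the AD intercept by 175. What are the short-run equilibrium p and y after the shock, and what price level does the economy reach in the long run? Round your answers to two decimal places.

Short run: p = 164.33, y = 3616.00. Long run: p = 147.44.

AD shifts left: new AD is y = 5095 − 9p. With pᵉ = 177, SRAS is y = 1644 + 12p.
Short run: 5095 − 9p = 1644 + 12p gives 3451 = 21p, so p = 164.33 and y = 5095 − 9p = 3616.00.
y = 3616.00 is below potential 3768; expectations adjust and SRAS shifts right until y = 3768.
Long run: on the new AD curve, 3768 = 5095 − 9p gives p = 147.44.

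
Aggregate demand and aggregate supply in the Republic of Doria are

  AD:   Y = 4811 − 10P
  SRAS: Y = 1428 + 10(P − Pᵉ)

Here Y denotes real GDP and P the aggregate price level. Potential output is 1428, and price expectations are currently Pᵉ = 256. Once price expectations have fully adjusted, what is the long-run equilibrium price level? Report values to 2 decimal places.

Long-run P = 338.30

Short run: with Pᵉ = 256, SRAS is Y = 10P − 1132. Setting AD = SRAS gives 5943 = 20P, so P = 297.15 and Y = 4811 − 10P = 1839.50.
Output 1839.50 is above potential 1428, so over time expected prices rise and SRAS shifts left until Y returns to 1428.
Long run: Y = 1428 on the AD curve gives 1428 = 4811 − 10P, so P = 338.30.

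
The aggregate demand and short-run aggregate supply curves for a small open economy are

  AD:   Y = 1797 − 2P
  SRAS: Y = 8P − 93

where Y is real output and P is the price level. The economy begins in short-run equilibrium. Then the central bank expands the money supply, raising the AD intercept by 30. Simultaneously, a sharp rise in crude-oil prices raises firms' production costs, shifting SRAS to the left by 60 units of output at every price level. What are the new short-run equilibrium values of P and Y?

P = 198, Y = 1431

After both shocks: AD is Y = 1827 − 2P and SRAS is Y = 8P − 153.
Setting them equal: 1980 = 10P, so P = 198.
Y = 1827 − 2·198 = 1431.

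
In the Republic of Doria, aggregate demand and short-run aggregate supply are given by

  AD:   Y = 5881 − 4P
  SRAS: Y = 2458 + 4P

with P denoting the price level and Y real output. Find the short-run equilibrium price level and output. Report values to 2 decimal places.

Set AD = SRAS: 5881 − 4P = 2458 + 4P, so 3423 = 8P and P = 427.88.
Substituting into AD, Y = 5881 − 4P = 4169.50.

P = 427.88, Y = 4169.50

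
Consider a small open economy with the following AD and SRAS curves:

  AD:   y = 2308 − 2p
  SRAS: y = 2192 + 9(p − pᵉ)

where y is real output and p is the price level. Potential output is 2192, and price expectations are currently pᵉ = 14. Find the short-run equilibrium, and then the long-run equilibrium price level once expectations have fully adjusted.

Short run: with pᵉ = 14, SRAS is y = 2066 + 9p. Setting AD = SRAS gives 242 = 11p, so p = 22 and y = 2308 − 2·22 = 2264.
Output 2264 is above potential 2192, so over time expected prices rise and SRAS shifts left until y returns to 2192.
Long run: y = 2192 on the AD curve gives 2192 = 2308 − 2p, so p = 58.

Short run: p = 22, y = 2264. Long run: p = 58.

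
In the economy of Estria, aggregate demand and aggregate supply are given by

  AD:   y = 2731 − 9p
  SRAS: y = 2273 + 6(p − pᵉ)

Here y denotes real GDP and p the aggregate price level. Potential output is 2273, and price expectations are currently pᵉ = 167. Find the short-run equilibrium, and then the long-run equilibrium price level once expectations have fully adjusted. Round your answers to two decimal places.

Short run: with pᵉ = 167, SRAS is y = 1271 + 6p. Setting AD = SRAS gives 1460 = 15p, so p = 97.33 and y = 2731 − 9p = 1855.00.
Output 1855.00 is below potential 2273, so over time expected prices fall and SRAS shifts right until y returns to 2273.
Long run: y = 2273 on the AD curve gives 2273 = 2731 − 9p, so p = 50.89.

Short run: p = 97.33, y = 1855.00. Long run: p = 50.89.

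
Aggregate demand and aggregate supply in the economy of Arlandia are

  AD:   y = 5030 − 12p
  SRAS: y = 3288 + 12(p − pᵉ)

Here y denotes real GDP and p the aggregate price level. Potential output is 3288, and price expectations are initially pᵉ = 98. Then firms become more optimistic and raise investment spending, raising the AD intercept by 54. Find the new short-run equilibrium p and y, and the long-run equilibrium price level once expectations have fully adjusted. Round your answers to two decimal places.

AD shifts right: new AD is y = 5084 − 12p. With pᵉ = 98, SRAS is y = 2112 + 12p.
Short run: 5084 − 12p = 2112 + 12p gives 2972 = 24p, so p = 123.83 and y = 5084 − 12p = 3598.00.
y = 3598.00 is above potential 3288; expectations adjust and SRAS shifts left until y = 3288.
Long run: on the new AD curve, 3288 = 5084 − 12p gives p = 149.67.

Short run: p = 123.83, y = 3598.00. Long run: p = 149.67.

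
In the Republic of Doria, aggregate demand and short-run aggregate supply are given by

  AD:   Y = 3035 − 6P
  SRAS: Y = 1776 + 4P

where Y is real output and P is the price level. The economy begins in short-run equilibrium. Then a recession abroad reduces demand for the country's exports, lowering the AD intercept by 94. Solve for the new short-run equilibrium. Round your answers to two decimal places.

P = 116.50, Y = 2242.00

This is a negative demand shock: AD shifts left.
New AD: Y = 2941 − 6P.
Set AD = SRAS: 2941 − 6P = 1776 + 4P, so 1165 = 10P and P = 116.50.
Substituting into AD, Y = 2242.00.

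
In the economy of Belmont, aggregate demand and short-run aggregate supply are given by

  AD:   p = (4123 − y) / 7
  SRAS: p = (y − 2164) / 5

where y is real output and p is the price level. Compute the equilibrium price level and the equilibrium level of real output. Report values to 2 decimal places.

Rearrange AD to y = 4123 − 7p.
Rearrange SRAS to y = 2164 + 5p.
Set AD = SRAS: 4123 − 7p = 2164 + 5p, so 1959 = 12p and p = 163.25.
Substituting into AD, y = 4123 − 7p = 2980.25.

p = 163.25, y = 2980.25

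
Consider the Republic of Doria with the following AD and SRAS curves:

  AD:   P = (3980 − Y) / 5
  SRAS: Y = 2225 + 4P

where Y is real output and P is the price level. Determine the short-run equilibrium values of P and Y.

Rearrange AD to Y = 3980 − 5P.
Set AD = SRAS: 3980 − 5P = 2225 + 4P, so 1755 = 9P and P = 195.
Then Y = 3980 − 5·195 = 3005.

P = 195, Y = 3005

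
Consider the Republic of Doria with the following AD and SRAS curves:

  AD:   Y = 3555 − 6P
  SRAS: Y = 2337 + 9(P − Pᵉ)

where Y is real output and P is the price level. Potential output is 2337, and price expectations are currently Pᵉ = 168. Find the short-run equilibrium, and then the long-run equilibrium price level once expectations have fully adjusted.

Short run: with Pᵉ = 168, SRAS is Y = 825 + 9P. Setting AD = SRAS gives 2730 = 15P, so P = 182 and Y = 3555 − 6·182 = 2463.
Output 2463 is above potential 2337, so over time expected prices rise and SRAS shifts left until Y returns to 2337.
Long run: Y = 2337 on the AD curve gives 2337 = 3555 − 6P, so P = 203.

Short run: P = 182, Y = 2463. Long run: P = 203.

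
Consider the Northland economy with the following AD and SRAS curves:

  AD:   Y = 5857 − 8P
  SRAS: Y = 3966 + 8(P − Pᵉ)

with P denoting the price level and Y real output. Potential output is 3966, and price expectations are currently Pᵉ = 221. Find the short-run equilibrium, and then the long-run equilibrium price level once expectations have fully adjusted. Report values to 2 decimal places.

Short run: with Pᵉ = 221, SRAS is Y = 2198 + 8P. Setting AD = SRAS gives 3659 = 16P, so P = 228.69 and Y = 5857 − 8P = 4027.50.
Output 4027.50 is above potential 3966, so over time expected prices rise and SRAS shifts left until Y returns to 3966.
Long run: Y = 3966 on the AD curve gives 3966 = 5857 − 8P, so P = 236.38.

Short run: P = 228.69, Y = 4027.50. Long run: P = 236.38.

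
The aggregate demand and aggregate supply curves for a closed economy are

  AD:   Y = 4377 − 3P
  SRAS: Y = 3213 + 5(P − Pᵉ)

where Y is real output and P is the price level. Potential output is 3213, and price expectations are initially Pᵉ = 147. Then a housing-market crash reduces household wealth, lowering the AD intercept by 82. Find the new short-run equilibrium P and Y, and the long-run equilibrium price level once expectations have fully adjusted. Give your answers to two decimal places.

Short run: P = 227.13, Y = 3613.63. Long run: P = 360.67.

AD shifts left: new AD is Y = 4295 − 3P. With Pᵉ = 147, SRAS is Y = 2478 + 5P.
Short run: 4295 − 3P = 2478 + 5P gives 1817 = 8P, so P = 227.13 and Y = 4295 − 3P = 3613.63.
Y = 3613.63 is above potential 3213; expectations adjust and SRAS shifts left until Y = 3213.
Long run: on the new AD curve, 3213 = 4295 − 3P gives P = 360.67.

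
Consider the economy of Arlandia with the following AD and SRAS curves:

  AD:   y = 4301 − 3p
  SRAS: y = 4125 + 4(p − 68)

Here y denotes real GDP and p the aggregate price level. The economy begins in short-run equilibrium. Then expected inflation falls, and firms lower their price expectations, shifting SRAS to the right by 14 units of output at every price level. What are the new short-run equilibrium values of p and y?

This is a positive supply shock: SRAS shifts right.
New SRAS: y = 3867 + 4p.
Set AD = SRAS: 4301 − 3p = 3867 + 4p, so 434 = 7p and p = 62.
y = 4301 − 3·62 = 4115.

p = 62, y = 4115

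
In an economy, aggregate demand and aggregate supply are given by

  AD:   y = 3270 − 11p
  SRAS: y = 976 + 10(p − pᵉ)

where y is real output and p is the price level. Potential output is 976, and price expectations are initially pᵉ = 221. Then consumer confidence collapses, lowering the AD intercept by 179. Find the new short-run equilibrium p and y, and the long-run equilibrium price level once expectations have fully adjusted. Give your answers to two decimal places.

AD shifts left: new AD is y = 3091 − 11p. With pᵉ = 221, SRAS is y = 10p − 1234.
Short run: 3091 − 11p = 10p − 1234 gives 4325 = 21p, so p = 205.95 and y = 3091 − 11p = 825.52.
y = 825.52 is below potential 976; expectations adjust and SRAS shifts right until y = 976.
Long run: on the new AD curve, 976 = 3091 − 11p gives p = 192.27.

Short run: p = 205.95, y = 825.52. Long run: p = 192.27.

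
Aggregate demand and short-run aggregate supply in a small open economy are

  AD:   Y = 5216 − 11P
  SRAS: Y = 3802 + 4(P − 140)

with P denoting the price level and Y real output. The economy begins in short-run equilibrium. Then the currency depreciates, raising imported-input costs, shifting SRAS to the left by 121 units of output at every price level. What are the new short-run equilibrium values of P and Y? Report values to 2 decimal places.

P = 139.67, Y = 3679.67

This is a negative supply shock: SRAS shifts left.
New SRAS: Y = 3121 + 4P.
Set AD = SRAS: 5216 − 11P = 3121 + 4P, so 2095 = 15P and P = 139.67.
Substituting into AD, Y = 3679.67.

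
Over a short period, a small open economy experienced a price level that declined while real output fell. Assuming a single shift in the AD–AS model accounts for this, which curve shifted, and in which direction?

P fell and Y fell. An AD shift moves P and Y in the same direction; an SRAS shift moves them in opposite directions.
Here P and Y moved in the same direction, so the AD curve shifted.
Since Y fell, AD shifted left.

AD shifted left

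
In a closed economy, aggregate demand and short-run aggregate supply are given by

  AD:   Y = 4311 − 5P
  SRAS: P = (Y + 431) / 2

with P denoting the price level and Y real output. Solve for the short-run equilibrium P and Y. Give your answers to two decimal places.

Rearrange SRAS to Y = 2P − 431.
Set AD = SRAS: 4311 − 5P = 2P − 431, so 4742 = 7P and P = 677.43.
Substituting into AD, Y = 4311 − 5P = 923.86.

P = 677.43, Y = 923.86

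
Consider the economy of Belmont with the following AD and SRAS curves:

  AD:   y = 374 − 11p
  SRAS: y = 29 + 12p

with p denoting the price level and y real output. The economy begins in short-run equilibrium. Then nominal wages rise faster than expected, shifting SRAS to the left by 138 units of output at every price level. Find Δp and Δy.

Δp = +6, Δy = -66

This is a negative supply shock: SRAS shifts left.
New SRAS: y = 12p − 109.
Set AD = SRAS: 374 − 11p = 12p − 109, so 483 = 23p and p = 21.
y = 374 − 11·21 = 143.
Initially p = 15, y = 209, so Δp = +6 and Δy = -66.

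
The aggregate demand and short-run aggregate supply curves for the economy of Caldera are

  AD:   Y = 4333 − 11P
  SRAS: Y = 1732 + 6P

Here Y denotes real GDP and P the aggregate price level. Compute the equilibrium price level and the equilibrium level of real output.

P = 153, Y = 2650

Set AD = SRAS: 4333 − 11P = 1732 + 6P, so 2601 = 17P and P = 153.
Then Y = 4333 − 11·153 = 2650.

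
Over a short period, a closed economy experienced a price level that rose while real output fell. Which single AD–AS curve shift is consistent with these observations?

SRAS shifted left

P rose and Y fell. An AD shift moves P and Y in the same direction; an SRAS shift moves them in opposite directions.
Here P and Y moved in opposite directions, so the SRAS curve shifted.
Since Y fell, SRAS shifted left.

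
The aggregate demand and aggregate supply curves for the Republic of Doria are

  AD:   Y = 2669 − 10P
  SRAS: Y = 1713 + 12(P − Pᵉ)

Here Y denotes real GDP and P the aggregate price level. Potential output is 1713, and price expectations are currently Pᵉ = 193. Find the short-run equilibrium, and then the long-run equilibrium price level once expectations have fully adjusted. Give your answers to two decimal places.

Short run: with Pᵉ = 193, SRAS is Y = 12P − 603. Setting AD = SRAS gives 3272 = 22P, so P = 148.73 and Y = 2669 − 10P = 1181.73.
Output 1181.73 is below potential 1713, so over time expected prices fall and SRAS shifts right until Y returns to 1713.
Long run: Y = 1713 on the AD curve gives 1713 = 2669 − 10P, so P = 95.60.

Short run: P = 148.73, Y = 1181.73. Long run: P = 95.60.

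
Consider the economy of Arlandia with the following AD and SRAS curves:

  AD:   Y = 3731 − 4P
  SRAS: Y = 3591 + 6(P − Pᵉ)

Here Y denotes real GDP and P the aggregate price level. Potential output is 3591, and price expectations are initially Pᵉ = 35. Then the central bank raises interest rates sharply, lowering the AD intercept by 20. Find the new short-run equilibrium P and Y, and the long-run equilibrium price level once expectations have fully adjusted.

AD shifts left: new AD is Y = 3711 − 4P. With Pᵉ = 35, SRAS is Y = 3381 + 6P.
Short run: 3711 − 4P = 3381 + 6P gives 330 = 10P, so P = 33 and Y = 3711 − 4·33 = 3579.
Y = 3579 is below potential 3591; expectations adjust and SRAS shifts right until Y = 3591.
Long run: on the new AD curve, 3591 = 3711 − 4P gives P = 30.

Short run: P = 33, Y = 3579. Long run: P = 30.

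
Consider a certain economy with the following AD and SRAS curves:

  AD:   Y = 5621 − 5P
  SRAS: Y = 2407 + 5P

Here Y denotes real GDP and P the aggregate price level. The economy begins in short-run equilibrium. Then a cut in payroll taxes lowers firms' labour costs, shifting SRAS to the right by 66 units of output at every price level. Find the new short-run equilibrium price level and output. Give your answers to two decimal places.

P = 314.80, Y = 4047.00

This is a positive supply shock: SRAS shifts right.
New SRAS: Y = 2473 + 5P.
Set AD = SRAS: 5621 − 5P = 2473 + 5P, so 3148 = 10P and P = 314.80.
Substituting into AD, Y = 4047.00.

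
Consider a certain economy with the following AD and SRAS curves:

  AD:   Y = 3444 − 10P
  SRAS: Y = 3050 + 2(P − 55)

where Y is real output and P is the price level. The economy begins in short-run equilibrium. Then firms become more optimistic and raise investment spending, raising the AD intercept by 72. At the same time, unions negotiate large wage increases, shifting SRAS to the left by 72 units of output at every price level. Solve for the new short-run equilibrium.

P = 54, Y = 2976

After both shocks: AD is Y = 3516 − 10P and SRAS is Y = 2868 + 2P.
Setting them equal: 648 = 12P, so P = 54.
Y = 3516 − 10·54 = 2976.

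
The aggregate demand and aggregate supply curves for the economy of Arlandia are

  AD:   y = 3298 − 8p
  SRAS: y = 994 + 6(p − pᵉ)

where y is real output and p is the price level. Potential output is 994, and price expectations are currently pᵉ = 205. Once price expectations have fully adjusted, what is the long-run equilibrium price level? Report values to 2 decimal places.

Long-run p = 288.00

Short run: with pᵉ = 205, SRAS is y = 6p − 236. Setting AD = SRAS gives 3534 = 14p, so p = 252.43 and y = 3298 − 8p = 1278.57.
Output 1278.57 is above potential 994, so over time expected prices rise and SRAS shifts left until y returns to 994.
Long run: y = 994 on the AD curve gives 994 = 3298 − 8p, so p = 288.00.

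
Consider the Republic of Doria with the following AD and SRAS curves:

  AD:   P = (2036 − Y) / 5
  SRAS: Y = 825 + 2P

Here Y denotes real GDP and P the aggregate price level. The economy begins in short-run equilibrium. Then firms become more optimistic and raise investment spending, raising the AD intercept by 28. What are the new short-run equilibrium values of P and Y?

This is a positive demand shock: AD shifts right.
New AD: Y = 2064 − 5P.
Set AD = SRAS: 2064 − 5P = 825 + 2P, so 1239 = 7P and P = 177.
Y = 2064 − 5·177 = 1179.

P = 177, Y = 1179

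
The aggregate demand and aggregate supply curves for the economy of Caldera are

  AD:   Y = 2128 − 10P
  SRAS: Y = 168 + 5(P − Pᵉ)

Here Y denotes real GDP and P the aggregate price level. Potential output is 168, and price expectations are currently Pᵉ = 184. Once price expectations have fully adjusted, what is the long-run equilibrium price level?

Long-run P = 196

Short run: with Pᵉ = 184, SRAS is Y = 5P − 752. Setting AD = SRAS gives 2880 = 15P, so P = 192 and Y = 2128 − 10·192 = 208.
Output 208 is above potential 168, so over time expected prices rise and SRAS shifts left until Y returns to 168.
Long run: Y = 168 on the AD curve gives 168 = 2128 − 10P, so P = 196.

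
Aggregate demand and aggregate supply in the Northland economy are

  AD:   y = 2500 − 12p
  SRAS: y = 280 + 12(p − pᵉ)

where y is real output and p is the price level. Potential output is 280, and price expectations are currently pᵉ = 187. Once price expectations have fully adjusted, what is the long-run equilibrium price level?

Short run: with pᵉ = 187, SRAS is y = 12p − 1964. Setting AD = SRAS gives 4464 = 24p, so p = 186 and y = 2500 − 12·186 = 268.
Output 268 is below potential 280, so over time expected prices fall and SRAS shifts right until y returns to 280.
Long run: y = 280 on the AD curve gives 280 = 2500 − 12p, so p = 185.

Long-run p = 185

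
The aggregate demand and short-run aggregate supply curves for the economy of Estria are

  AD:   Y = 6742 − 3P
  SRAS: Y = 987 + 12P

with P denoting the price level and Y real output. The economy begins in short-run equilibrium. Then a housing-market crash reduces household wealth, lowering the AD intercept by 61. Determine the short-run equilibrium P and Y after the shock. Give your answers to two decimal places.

P = 379.60, Y = 5542.20

This is a negative demand shock: AD shifts left.
New AD: Y = 6681 − 3P.
Set AD = SRAS: 6681 − 3P = 987 + 12P, so 5694 = 15P and P = 379.60.
Substituting into AD, Y = 5542.20.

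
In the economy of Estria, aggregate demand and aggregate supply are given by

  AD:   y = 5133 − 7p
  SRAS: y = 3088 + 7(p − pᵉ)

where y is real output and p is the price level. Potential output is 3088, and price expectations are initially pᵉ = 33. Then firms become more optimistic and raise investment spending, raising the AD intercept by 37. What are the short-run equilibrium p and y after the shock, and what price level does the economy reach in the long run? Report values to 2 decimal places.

Short run: p = 165.21, y = 4013.50. Long run: p = 297.43.

AD shifts right: new AD is y = 5170 − 7p. With pᵉ = 33, SRAS is y = 2857 + 7p.
Short run: 5170 − 7p = 2857 + 7p gives 2313 = 14p, so p = 165.21 and y = 5170 − 7p = 4013.50.
y = 4013.50 is above potential 3088; expectations adjust and SRAS shifts left until y = 3088.
Long run: on the new AD curve, 3088 = 5170 − 7p gives p = 297.43.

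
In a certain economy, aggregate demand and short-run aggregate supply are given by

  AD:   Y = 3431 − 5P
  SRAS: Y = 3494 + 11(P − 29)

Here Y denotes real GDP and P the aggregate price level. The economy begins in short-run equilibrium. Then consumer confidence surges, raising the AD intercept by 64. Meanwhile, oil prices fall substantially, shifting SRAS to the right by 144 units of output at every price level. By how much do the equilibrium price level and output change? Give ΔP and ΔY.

After both shocks: AD is Y = 3495 − 5P and SRAS is Y = 3319 + 11P.
Setting them equal: 176 = 16P, so P = 11.
Y = 3495 − 5·11 = 3440.
Initially P = 16, Y = 3351, so ΔP = -5 and ΔY = +89.

ΔP = -5, ΔY = +89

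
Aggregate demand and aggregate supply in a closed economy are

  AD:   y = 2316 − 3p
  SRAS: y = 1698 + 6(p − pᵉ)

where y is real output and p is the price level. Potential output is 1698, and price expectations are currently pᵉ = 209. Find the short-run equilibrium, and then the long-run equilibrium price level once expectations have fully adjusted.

Short run: p = 208, y = 1692. Long run: p = 206.

Short run: with pᵉ = 209, SRAS is y = 444 + 6p. Setting AD = SRAS gives 1872 = 9p, so p = 208 and y = 2316 − 3·208 = 1692.
Output 1692 is below potential 1698, so over time expected prices fall and SRAS shifts right until y returns to 1698.
Long run: y = 1698 on the AD curve gives 1698 = 2316 − 3p, so p = 206.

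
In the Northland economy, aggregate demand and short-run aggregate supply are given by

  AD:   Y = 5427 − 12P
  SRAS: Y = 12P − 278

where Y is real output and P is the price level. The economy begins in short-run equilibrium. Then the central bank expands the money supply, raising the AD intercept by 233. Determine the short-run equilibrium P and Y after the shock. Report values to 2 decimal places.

This is a positive demand shock: AD shifts right.
New AD: Y = 5660 − 12P.
Set AD = SRAS: 5660 − 12P = 12P − 278, so 5938 = 24P and P = 247.42.
Substituting into AD, Y = 2691.00.

P = 247.42, Y = 2691.00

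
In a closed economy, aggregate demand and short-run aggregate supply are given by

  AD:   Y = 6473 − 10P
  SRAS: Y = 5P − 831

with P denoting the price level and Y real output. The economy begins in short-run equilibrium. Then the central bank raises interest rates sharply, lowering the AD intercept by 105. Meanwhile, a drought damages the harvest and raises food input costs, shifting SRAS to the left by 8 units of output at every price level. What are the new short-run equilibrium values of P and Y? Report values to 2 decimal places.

P = 480.47, Y = 1563.33

After both shocks: AD is Y = 6368 − 10P and SRAS is Y = 5P − 839.
Setting them equal: 7207 = 15P, so P = 480.47.
Substituting into AD, Y = 1563.33.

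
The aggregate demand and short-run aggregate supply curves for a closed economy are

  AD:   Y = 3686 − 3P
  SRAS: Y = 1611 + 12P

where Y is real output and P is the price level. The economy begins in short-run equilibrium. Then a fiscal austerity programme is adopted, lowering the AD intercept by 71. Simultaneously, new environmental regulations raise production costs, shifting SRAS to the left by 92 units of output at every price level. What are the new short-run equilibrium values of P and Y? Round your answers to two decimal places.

P = 139.73, Y = 3195.80

After both shocks: AD is Y = 3615 − 3P and SRAS is Y = 1519 + 12P.
Setting them equal: 2096 = 15P, so P = 139.73.
Substituting into AD, Y = 3195.80.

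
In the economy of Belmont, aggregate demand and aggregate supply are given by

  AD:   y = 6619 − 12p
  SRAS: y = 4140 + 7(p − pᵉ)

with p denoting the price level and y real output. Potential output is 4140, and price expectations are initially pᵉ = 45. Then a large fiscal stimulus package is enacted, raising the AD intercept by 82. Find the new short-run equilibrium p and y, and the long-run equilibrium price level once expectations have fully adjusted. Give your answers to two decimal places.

Short run: p = 151.37, y = 4884.58. Long run: p = 213.42.

AD shifts right: new AD is y = 6701 − 12p. With pᵉ = 45, SRAS is y = 3825 + 7p.
Short run: 6701 − 12p = 3825 + 7p gives 2876 = 19p, so p = 151.37 and y = 6701 − 12p = 4884.58.
y = 4884.58 is above potential 4140; expectations adjust and SRAS shifts left until y = 4140.
Long run: on the new AD curve, 4140 = 6701 − 12p gives p = 213.42.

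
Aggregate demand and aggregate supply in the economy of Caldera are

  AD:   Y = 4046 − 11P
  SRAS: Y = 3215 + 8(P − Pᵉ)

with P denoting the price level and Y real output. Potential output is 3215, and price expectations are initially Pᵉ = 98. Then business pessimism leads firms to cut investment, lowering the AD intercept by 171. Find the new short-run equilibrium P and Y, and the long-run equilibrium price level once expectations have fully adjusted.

AD shifts left: new AD is Y = 3875 − 11P. With Pᵉ = 98, SRAS is Y = 2431 + 8P.
Short run: 3875 − 11P = 2431 + 8P gives 1444 = 19P, so P = 76 and Y = 3875 − 11·76 = 3039.
Y = 3039 is below potential 3215; expectations adjust and SRAS shifts right until Y = 3215.
Long run: on the new AD curve, 3215 = 3875 − 11P gives P = 60.

Short run: P = 76, Y = 3039. Long run: P = 60.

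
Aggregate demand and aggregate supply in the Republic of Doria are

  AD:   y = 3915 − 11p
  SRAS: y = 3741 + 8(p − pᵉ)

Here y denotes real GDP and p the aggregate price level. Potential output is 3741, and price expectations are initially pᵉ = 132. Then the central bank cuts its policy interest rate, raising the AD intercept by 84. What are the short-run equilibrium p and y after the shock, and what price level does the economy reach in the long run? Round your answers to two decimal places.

Short run: p = 69.16, y = 3238.26. Long run: p = 23.45.

AD shifts right: new AD is y = 3999 − 11p. With pᵉ = 132, SRAS is y = 2685 + 8p.
Short run: 3999 − 11p = 2685 + 8p gives 1314 = 19p, so p = 69.16 and y = 3999 − 11p = 3238.26.
y = 3238.26 is below potential 3741; expectations adjust and SRAS shifts right until y = 3741.
Long run: on the new AD curve, 3741 = 3999 − 11p gives p = 23.45.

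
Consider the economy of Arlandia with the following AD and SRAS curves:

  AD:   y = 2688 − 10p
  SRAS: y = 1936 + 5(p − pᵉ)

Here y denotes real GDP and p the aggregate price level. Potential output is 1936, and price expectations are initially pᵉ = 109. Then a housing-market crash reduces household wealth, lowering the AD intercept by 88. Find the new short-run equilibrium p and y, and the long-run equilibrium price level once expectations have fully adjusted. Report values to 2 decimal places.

AD shifts left: new AD is y = 2600 − 10p. With pᵉ = 109, SRAS is y = 1391 + 5p.
Short run: 2600 − 10p = 1391 + 5p gives 1209 = 15p, so p = 80.60 and y = 2600 − 10p = 1794.00.
y = 1794.00 is below potential 1936; expectations adjust and SRAS shifts right until y = 1936.
Long run: on the new AD curve, 1936 = 2600 − 10p gives p = 66.40.

Short run: p = 80.60, y = 1794.00. Long run: p = 66.40.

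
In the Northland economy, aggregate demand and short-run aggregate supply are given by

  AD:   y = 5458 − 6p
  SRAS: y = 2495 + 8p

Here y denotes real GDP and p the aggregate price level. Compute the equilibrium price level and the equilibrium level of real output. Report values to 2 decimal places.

p = 211.64, y = 4188.14

Set AD = SRAS: 5458 − 6p = 2495 + 8p, so 2963 = 14p and p = 211.64.
Substituting into AD, y = 5458 − 6p = 4188.14.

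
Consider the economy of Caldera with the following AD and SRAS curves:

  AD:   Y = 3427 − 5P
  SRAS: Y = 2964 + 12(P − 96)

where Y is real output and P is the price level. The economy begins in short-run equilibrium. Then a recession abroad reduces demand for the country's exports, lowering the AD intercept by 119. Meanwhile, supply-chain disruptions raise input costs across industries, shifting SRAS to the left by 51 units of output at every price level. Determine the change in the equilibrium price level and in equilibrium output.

ΔP = -4, ΔY = -99

After both shocks: AD is Y = 3308 − 5P and SRAS is Y = 1761 + 12P.
Setting them equal: 1547 = 17P, so P = 91.
Y = 3308 − 5·91 = 2853.
Initially P = 95, Y = 2952, so ΔP = -4 and ΔY = -99.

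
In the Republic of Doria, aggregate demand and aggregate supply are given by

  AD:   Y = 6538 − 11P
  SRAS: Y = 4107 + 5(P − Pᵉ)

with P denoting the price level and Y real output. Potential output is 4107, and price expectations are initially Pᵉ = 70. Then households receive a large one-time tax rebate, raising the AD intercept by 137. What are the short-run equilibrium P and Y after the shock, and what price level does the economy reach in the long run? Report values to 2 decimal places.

Short run: P = 182.38, Y = 4668.88. Long run: P = 233.45.

AD shifts right: new AD is Y = 6675 − 11P. With Pᵉ = 70, SRAS is Y = 3757 + 5P.
Short run: 6675 − 11P = 3757 + 5P gives 2918 = 16P, so P = 182.38 and Y = 6675 − 11P = 4668.88.
Y = 4668.88 is above potential 4107; expectations adjust and SRAS shifts left until Y = 4107.
Long run: on the new AD curve, 4107 = 6675 − 11P gives P = 233.45.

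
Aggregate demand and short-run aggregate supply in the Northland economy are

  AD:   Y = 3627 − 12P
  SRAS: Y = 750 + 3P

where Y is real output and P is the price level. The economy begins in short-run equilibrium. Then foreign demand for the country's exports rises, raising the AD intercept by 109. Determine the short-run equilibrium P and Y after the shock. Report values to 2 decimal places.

This is a positive demand shock: AD shifts right.
New AD: Y = 3736 − 12P.
Set AD = SRAS: 3736 − 12P = 750 + 3P, so 2986 = 15P and P = 199.07.
Substituting into AD, Y = 1347.20.

P = 199.07, Y = 1347.20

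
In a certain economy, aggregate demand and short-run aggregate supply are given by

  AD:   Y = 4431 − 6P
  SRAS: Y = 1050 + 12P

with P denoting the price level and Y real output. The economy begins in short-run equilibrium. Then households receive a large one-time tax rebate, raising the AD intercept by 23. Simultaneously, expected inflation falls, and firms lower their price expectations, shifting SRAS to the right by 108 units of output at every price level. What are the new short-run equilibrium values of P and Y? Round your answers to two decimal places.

After both shocks: AD is Y = 4454 − 6P and SRAS is Y = 1158 + 12P.
Setting them equal: 3296 = 18P, so P = 183.11.
Substituting into AD, Y = 3355.33.

P = 183.11, Y = 3355.33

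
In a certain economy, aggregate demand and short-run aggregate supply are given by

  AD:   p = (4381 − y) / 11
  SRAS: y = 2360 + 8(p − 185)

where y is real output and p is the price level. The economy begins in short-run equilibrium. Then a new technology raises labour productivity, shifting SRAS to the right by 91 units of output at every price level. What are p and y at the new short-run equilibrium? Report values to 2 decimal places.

This is a positive supply shock: SRAS shifts right.
New SRAS: y = 971 + 8p.
Set AD = SRAS: 4381 − 11p = 971 + 8p, so 3410 = 19p and p = 179.47.
Substituting into AD, y = 2406.79.

p = 179.47, y = 2406.79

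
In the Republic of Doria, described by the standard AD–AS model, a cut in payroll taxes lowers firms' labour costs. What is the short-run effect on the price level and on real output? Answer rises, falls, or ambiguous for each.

This is a favourable supply shock: SRAS shifts right.
Moving along the downward-sloping AD curve, P falls and Y rises.

Price level: falls; output: rises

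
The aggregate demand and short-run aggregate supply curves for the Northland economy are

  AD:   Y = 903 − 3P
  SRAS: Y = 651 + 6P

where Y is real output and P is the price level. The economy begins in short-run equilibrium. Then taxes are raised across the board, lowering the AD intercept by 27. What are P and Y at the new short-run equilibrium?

P = 25, Y = 801

This is a negative demand shock: AD shifts left.
New AD: Y = 876 − 3P.
Set AD = SRAS: 876 − 3P = 651 + 6P, so 225 = 9P and P = 25.
Y = 876 − 3·25 = 801.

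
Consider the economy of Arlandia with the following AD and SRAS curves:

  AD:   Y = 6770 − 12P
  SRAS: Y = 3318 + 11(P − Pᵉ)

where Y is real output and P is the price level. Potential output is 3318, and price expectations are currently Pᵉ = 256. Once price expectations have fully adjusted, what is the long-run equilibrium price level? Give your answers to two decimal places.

Long-run P = 287.67

Short run: with Pᵉ = 256, SRAS is Y = 502 + 11P. Setting AD = SRAS gives 6268 = 23P, so P = 272.52 and Y = 6770 − 12P = 3499.74.
Output 3499.74 is above potential 3318, so over time expected prices rise and SRAS shifts left until Y returns to 3318.
Long run: Y = 3318 on the AD curve gives 3318 = 6770 − 12P, so P = 287.67.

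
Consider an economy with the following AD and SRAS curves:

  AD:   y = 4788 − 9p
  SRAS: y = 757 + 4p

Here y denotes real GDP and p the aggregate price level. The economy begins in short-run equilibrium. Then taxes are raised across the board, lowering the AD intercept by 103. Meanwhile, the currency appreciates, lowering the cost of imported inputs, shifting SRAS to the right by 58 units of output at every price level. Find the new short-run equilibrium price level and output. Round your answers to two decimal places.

p = 297.69, y = 2005.77

After both shocks: AD is y = 4685 − 9p and SRAS is y = 815 + 4p.
Setting them equal: 3870 = 13p, so p = 297.69.
Substituting into AD, y = 2005.77.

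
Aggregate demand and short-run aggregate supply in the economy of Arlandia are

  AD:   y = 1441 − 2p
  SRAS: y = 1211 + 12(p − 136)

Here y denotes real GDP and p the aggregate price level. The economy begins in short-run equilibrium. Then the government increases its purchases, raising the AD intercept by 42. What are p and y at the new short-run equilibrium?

This is a positive demand shock: AD shifts right.
New AD: y = 1483 − 2p.
SRAS can be written y = 12p − 421.
Set AD = SRAS: 1483 − 2p = 12p − 421, so 1904 = 14p and p = 136.
y = 1483 − 2·136 = 1211.

p = 136, y = 1211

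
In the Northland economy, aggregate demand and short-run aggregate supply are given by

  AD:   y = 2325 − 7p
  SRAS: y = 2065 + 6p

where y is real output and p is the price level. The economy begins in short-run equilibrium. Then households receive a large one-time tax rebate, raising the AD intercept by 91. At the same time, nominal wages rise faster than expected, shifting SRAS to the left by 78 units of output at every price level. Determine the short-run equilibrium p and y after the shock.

p = 33, y = 2185

After both shocks: AD is y = 2416 − 7p and SRAS is y = 1987 + 6p.
Setting them equal: 429 = 13p, so p = 33.
y = 2416 − 7·33 = 2185.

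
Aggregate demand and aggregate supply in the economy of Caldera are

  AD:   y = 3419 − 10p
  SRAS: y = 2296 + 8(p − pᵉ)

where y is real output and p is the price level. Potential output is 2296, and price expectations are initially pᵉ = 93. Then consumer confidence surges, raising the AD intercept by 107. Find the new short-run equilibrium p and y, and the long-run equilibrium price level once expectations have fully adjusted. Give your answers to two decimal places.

AD shifts right: new AD is y = 3526 − 10p. With pᵉ = 93, SRAS is y = 1552 + 8p.
Short run: 3526 − 10p = 1552 + 8p gives 1974 = 18p, so p = 109.67 and y = 3526 − 10p = 2429.33.
y = 2429.33 is above potential 2296; expectations adjust and SRAS shifts left until y = 2296.
Long run: on the new AD curve, 2296 = 3526 − 10p gives p = 123.00.

Short run: p = 109.67, y = 2429.33. Long run: p = 123.00.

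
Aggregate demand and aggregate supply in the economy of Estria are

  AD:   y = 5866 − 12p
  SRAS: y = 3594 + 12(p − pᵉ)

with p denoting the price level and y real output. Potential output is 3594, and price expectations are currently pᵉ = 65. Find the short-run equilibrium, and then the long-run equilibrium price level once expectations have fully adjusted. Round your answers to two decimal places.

Short run: with pᵉ = 65, SRAS is y = 2814 + 12p. Setting AD = SRAS gives 3052 = 24p, so p = 127.17 and y = 5866 − 12p = 4340.00.
Output 4340.00 is above potential 3594, so over time expected prices rise and SRAS shifts left until y returns to 3594.
Long run: y = 3594 on the AD curve gives 3594 = 5866 − 12p, so p = 189.33.

Short run: p = 127.17, y = 4340.00. Long run: p = 189.33.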